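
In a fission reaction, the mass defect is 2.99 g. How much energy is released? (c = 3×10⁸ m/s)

Convert mass defect: Δm = 2.99 g = 0.00299 kg
E = Δm·c² = 0.00299 × (3×10⁸)²
= 0.00299 × 9×10¹⁶ = 2.691×10¹⁴ J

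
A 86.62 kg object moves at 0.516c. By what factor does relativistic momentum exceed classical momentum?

p_rel = γmv, p_class = mv
Ratio = γ = 1/√(1 - 0.516²) = 1.167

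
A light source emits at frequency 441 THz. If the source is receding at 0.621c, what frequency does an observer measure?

β = v/c = 0.621
(1-β)/(1+β) = 0.379/1.621 = 0.2338
Doppler factor = √(0.2338) = 0.4835
f_obs = 441 × 0.4835 = 213.2 THz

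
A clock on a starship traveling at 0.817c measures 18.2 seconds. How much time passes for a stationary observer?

Proper time Δt₀ = 18.2 seconds
γ = 1/√(1 - 0.817²) = 1.734
Δt = γΔt₀ = 1.734 × 18.2 = 31.56 seconds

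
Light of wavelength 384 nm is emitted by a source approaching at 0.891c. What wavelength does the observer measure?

β = 0.891
Wavelength Doppler factor = √(0.109/1.891) = √(0.057641) = 0.24009
λ_obs = 384 × 0.24009 = 92.19 nm (blueshift)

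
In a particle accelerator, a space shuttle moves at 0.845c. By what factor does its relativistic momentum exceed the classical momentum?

p_rel = γmv, p_class = mv
Ratio = γ = 1/√(1 - 0.845²)
= 1/√(0.285975) = 1.870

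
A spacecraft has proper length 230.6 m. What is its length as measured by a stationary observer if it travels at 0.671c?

Proper length L₀ = 230.6 m
γ = 1/√(1 - 0.671²) = 1.3487
L = L₀/γ = 230.6/1.3487 = 171.0 m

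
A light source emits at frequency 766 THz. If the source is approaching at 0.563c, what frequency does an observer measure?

β = v/c = 0.563
(1+β)/(1-β) = 1.563/0.437 = 3.577
Doppler factor = √(3.577) = 1.891
f_obs = 766 × 1.891 = 1449 THz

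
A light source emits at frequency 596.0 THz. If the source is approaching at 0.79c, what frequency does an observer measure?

β = v/c = 0.79
(1+β)/(1-β) = 1.79/0.21 = 8.524
Doppler factor = √(8.524) = 2.920
f_obs = 596.0 × 2.920 = 1740 THz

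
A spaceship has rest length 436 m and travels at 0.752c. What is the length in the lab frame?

Proper length L₀ = 436 m
γ = 1/√(1 - 0.752²) = 1.517
L = L₀/γ = 436/1.517 = 287.4 m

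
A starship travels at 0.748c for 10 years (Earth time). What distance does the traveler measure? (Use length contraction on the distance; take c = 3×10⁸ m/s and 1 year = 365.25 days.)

Earth distance: d = v × t = 0.748c × 10 yr = 7.0815×10¹⁶ m
γ = 1.5067
d' = d/γ = 7.0815×10¹⁶/1.5067 = 4.700×10¹⁶ m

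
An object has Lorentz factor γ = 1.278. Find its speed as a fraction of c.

From γ = 1/√(1 - v²/c²):
1/γ² = 1/1.278² = 0.6123
v²/c² = 1 - 0.6123 = 0.3877
v/c = √(0.3877) = 0.6227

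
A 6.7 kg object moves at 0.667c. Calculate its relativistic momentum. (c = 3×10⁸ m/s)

γ = 1/√(1 - 0.667²) = 1.342
v = 0.667 × 3×10⁸ = 2.001×10⁸ m/s
p = γmv = 1.342 × 6.7 × 2.001×10⁸ = 1.799×10⁹ kg·m/s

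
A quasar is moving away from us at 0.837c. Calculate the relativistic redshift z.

β = 0.837
(1+β)/(1-β) = 1.837/0.163 = 11.27
√(11.27) = 3.357
z = 3.357 - 1 = 2.357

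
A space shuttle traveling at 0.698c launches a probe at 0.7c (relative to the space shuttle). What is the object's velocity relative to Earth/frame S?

u = (u' + v)/(1 + u'v/c²)
Numerator: 0.7 + 0.698 = 1.398
Denominator: 1 + 0.4886 = 1.4886
u = 1.398/1.4886 = 0.9391c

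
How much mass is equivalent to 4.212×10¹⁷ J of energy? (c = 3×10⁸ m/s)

From E = mc², we get m = E/c²
c² = (3×10⁸)² = 9×10¹⁶ m²/s²
m = 4.212×10¹⁷ / 9×10¹⁶ = 4.680 kg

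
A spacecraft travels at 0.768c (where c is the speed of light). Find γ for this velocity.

v/c = 0.768, so (v/c)² = 0.589824
1 - (v/c)² = 0.410176
γ = 1/√(0.410176) = 1.561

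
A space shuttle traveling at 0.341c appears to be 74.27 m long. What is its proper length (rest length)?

Contracted length L = 74.27 m
γ = 1/√(1 - 0.341²) = 1.0638
L₀ = γL = 1.0638 × 74.27 = 79.01 m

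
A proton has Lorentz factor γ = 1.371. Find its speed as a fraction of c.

From γ = 1/√(1 - v²/c²):
1/γ² = 1/1.371² = 0.5320
v²/c² = 1 - 0.5320 = 0.4680
v/c = √(0.4680) = 0.6841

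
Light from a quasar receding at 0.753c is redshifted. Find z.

β = 0.753
(1+β)/(1-β) = 1.753/0.247 = 7.097
√(7.097) = 2.664
z = 2.664 - 1 = 1.664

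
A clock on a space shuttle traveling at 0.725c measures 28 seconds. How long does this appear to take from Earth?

Proper time Δt₀ = 28 seconds
γ = 1/√(1 - 0.725²) = 1.4519
Δt = γΔt₀ = 1.4519 × 28 = 40.65 seconds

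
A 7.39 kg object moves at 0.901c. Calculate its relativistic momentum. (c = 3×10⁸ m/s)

γ = 1/√(1 - 0.901²) = 2.305
v = 0.901 × 3×10⁸ = 2.703×10⁸ m/s
p = γmv = 2.305 × 7.39 × 2.703×10⁸ = 4.604×10⁹ kg·m/s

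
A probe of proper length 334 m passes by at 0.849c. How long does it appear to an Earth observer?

Proper length L₀ = 334 m
γ = 1/√(1 - 0.849²) = 1.8925
L = L₀/γ = 334/1.8925 = 176.5 m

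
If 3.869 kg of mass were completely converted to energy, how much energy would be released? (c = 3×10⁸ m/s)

Using E = mc²:
c² = (3×10⁸)² = 9×10¹⁶ m²/s²
E = 3.869 × 9×10¹⁶ = 3.482×10¹⁷ J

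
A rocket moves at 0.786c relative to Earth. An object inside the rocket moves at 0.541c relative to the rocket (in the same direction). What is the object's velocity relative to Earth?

u = (u' + v)/(1 + u'v/c²)
Numerator: 0.541 + 0.786 = 1.327
Denominator: 1 + 0.425226 = 1.425226
u = 1.327/1.425226 = 0.9311c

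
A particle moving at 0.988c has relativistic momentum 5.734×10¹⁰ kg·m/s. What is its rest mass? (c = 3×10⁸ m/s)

γ = 1/√(1 - 0.988²) = 6.474
v = 0.988 × 3×10⁸ = 2.964×10⁸ m/s
m = p/(γv) = 5.734×10¹⁰/(6.474 × 2.964×10⁸) = 29.88 kg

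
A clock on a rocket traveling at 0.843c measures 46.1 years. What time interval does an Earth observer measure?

Proper time Δt₀ = 46.1 years
γ = 1/√(1 - 0.843²) = 1.859
Δt = γΔt₀ = 1.859 × 46.1 = 85.70 years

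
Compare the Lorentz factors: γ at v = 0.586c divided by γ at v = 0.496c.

γ₁ = 1/√(1 - 0.586²) = 1.2341
γ₂ = 1/√(1 - 0.496²) = 1.1516
γ₁/γ₂ = 1.2341/1.1516 = 1.072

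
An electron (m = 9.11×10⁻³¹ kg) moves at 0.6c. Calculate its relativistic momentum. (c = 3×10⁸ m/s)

γ = 1/√(1 - 0.6²) = 1.250
v = 0.6 × 3×10⁸ = 1.800×10⁸ m/s
p = γmv = 1.250 × 9.11×10⁻³¹ × 1.800×10⁸ = 2.050×10⁻²² kg·m/s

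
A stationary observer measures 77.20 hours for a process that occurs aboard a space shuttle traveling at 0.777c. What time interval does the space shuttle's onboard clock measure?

Dilated time Δt = 77.20 hours
γ = 1/√(1 - 0.777²) = 1.5886
Δt₀ = Δt/γ = 77.20/1.5886 = 48.60 hours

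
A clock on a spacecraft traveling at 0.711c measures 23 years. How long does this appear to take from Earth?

Proper time Δt₀ = 23 years
γ = 1/√(1 - 0.711²) = 1.422
Δt = γΔt₀ = 1.422 × 23 = 32.71 years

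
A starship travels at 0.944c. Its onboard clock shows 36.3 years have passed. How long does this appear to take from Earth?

Proper time Δt₀ = 36.3 years
γ = 1/√(1 - 0.944²) = 3.031
Δt = γΔt₀ = 3.031 × 36.3 = 110.0 years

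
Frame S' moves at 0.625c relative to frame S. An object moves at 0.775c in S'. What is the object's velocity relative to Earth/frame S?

u = (u' + v)/(1 + u'v/c²)
Numerator: 0.775 + 0.625 = 1.4
Denominator: 1 + 0.484375 = 1.484375
u = 1.4/1.484375 = 0.9432c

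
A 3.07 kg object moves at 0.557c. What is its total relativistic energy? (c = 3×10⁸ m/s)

γ = 1/√(1 - 0.557²) = 1.204
mc² = 3.07 × (3×10⁸)² = 2.763×10¹⁷ J
E = γmc² = 1.204 × 2.763×10¹⁷ = 3.327×10¹⁷ J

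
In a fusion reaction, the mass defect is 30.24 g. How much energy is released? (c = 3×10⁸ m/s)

Convert mass defect: Δm = 30.24 g = 0.03024 kg
E = Δm·c² = 0.03024 × (3×10⁸)²
= 0.03024 × 9×10¹⁶ = 2.722×10¹⁵ J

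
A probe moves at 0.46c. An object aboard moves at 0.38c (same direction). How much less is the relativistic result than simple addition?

Classical: u' + v = 0.38 + 0.46 = 0.84c
Relativistic: u = (0.38 + 0.46)/(1 + 0.1748) = 0.84/1.1748 = 0.7150c
Difference: 0.84 - 0.7150 = 0.1250c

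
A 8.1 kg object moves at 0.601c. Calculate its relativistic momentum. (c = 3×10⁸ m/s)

γ = 1/√(1 - 0.601²) = 1.251
v = 0.601 × 3×10⁸ = 1.803×10⁸ m/s
p = γmv = 1.251 × 8.1 × 1.803×10⁸ = 1.827×10⁹ kg·m/s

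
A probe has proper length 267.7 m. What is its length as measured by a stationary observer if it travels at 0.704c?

Proper length L₀ = 267.7 m
γ = 1/√(1 - 0.704²) = 1.408
L = L₀/γ = 267.7/1.408 = 190.1 m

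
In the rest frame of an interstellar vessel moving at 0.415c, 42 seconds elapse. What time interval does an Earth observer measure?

Proper time Δt₀ = 42 seconds
γ = 1/√(1 - 0.415²) = 1.099
Δt = γΔt₀ = 1.099 × 42 = 46.16 seconds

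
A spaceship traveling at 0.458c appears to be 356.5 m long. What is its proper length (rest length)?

Contracted length L = 356.5 m
γ = 1/√(1 - 0.458²) = 1.1249
L₀ = γL = 1.1249 × 356.5 = 401.0 m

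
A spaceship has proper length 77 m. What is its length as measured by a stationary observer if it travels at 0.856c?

Proper length L₀ = 77 m
γ = 1/√(1 - 0.856²) = 1.934
L = L₀/γ = 77/1.934 = 39.81 m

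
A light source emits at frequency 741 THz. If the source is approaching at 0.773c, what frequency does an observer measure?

β = v/c = 0.773
(1+β)/(1-β) = 1.773/0.227 = 7.811
Doppler factor = √(7.811) = 2.795
f_obs = 741 × 2.795 = 2071 THz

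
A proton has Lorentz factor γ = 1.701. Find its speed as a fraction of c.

From γ = 1/√(1 - v²/c²):
1/γ² = 1/1.701² = 0.3456
v²/c² = 1 - 0.3456 = 0.6544
v/c = √(0.6544) = 0.8089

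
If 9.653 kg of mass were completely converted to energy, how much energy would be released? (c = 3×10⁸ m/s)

Using E = mc²:
c² = (3×10⁸)² = 9×10¹⁶ m²/s²
E = 9.653 × 9×10¹⁶ = 8.688×10¹⁷ J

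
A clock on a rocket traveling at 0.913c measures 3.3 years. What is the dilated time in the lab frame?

Proper time Δt₀ = 3.3 years
γ = 1/√(1 - 0.913²) = 2.4512
Δt = γΔt₀ = 2.4512 × 3.3 = 8.089 years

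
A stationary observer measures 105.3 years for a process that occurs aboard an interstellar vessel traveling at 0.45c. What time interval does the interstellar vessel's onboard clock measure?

Dilated time Δt = 105.3 years
γ = 1/√(1 - 0.45²) = 1.11979
Δt₀ = Δt/γ = 105.3/1.11979 = 94.04 years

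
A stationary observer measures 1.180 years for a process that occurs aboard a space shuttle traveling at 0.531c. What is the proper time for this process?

Dilated time Δt = 1.180 years
γ = 1/√(1 - 0.531²) = 1.1801
Δt₀ = Δt/γ = 1.180/1.1801 = 0.9999 years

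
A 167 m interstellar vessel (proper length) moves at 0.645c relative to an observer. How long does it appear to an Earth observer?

Proper length L₀ = 167 m
γ = 1/√(1 - 0.645²) = 1.309
L = L₀/γ = 167/1.309 = 127.6 m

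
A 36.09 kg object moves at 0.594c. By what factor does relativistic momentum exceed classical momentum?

p_rel = γmv, p_class = mv
Ratio = γ = 1/√(1 - 0.594²) = 1.243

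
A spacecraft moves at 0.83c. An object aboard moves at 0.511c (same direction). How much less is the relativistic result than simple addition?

Classical: u' + v = 0.511 + 0.83 = 1.341c
Relativistic: u = (0.511 + 0.83)/(1 + 0.42413) = 1.341/1.42413 = 0.9416c
Difference: 1.341 - 0.9416 = 0.3994c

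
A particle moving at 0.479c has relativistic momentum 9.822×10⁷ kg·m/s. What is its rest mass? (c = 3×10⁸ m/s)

γ = 1/√(1 - 0.479²) = 1.1392
v = 0.479 × 3×10⁸ = 1.437×10⁸ m/s
m = p/(γv) = 9.822×10⁷/(1.1392 × 1.437×10⁸) = 0.6000 kg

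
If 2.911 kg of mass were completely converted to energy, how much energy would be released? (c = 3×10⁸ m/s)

Using E = mc²:
c² = (3×10⁸)² = 9×10¹⁶ m²/s²
E = 2.911 × 9×10¹⁶ = 2.620×10¹⁷ J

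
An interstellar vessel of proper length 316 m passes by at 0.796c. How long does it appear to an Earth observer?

Proper length L₀ = 316 m
γ = 1/√(1 - 0.796²) = 1.652
L = L₀/γ = 316/1.652 = 191.3 m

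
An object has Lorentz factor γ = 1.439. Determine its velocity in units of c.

From γ = 1/√(1 - v²/c²):
1/γ² = 1/1.439² = 0.4829
v²/c² = 1 - 0.4829 = 0.5171
v/c = √(0.5171) = 0.7191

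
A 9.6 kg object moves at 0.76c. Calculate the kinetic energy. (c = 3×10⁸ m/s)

γ = 1/√(1 - 0.76²) = 1.5386
γ - 1 = 0.5386
KE = (γ-1)mc² = 0.5386 × 9.6 × (3×10⁸)² = 4.654×10¹⁷ J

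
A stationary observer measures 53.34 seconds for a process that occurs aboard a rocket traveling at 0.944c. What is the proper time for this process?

Dilated time Δt = 53.34 seconds
γ = 1/√(1 - 0.944²) = 3.031
Δt₀ = Δt/γ = 53.34/3.031 = 17.60 seconds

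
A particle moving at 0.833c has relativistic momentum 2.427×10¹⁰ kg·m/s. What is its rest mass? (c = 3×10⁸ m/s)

γ = 1/√(1 - 0.833²) = 1.8074
v = 0.833 × 3×10⁸ = 2.499×10⁸ m/s
m = p/(γv) = 2.427×10¹⁰/(1.8074 × 2.499×10⁸) = 53.73 kg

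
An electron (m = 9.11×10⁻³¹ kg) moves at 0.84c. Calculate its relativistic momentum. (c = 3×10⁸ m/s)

γ = 1/√(1 - 0.84²) = 1.843
v = 0.84 × 3×10⁸ = 2.520×10⁸ m/s
p = γmv = 1.843 × 9.11×10⁻³¹ × 2.520×10⁸ = 4.231×10⁻²² kg·m/s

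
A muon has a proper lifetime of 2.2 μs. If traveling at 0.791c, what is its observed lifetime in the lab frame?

Proper lifetime τ₀ = 2.2 μs
γ = 1/√(1 - 0.791²) = 1.6345
τ = γτ₀ = 1.6345 × 2.2 μs = 3.596 μs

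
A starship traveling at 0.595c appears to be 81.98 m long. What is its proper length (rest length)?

Contracted length L = 81.98 m
γ = 1/√(1 - 0.595²) = 1.244
L₀ = γL = 1.244 × 81.98 = 102.0 m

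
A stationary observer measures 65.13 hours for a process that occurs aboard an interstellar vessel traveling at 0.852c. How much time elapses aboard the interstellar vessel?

Dilated time Δt = 65.13 hours
γ = 1/√(1 - 0.852²) = 1.910
Δt₀ = Δt/γ = 65.13/1.910 = 34.10 hours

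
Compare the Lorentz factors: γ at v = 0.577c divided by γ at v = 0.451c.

γ₁ = 1/√(1 - 0.577²) = 1.224
γ₂ = 1/√(1 - 0.451²) = 1.120
γ₁/γ₂ = 1.224/1.120 = 1.093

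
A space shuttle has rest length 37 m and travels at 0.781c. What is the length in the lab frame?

Proper length L₀ = 37 m
γ = 1/√(1 - 0.781²) = 1.601
L = L₀/γ = 37/1.601 = 23.11 m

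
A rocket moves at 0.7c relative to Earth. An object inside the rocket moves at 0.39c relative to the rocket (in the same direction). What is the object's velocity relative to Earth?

u = (u' + v)/(1 + u'v/c²)
Numerator: 0.39 + 0.7 = 1.09
Denominator: 1 + 0.273 = 1.273
u = 1.09/1.273 = 0.8562c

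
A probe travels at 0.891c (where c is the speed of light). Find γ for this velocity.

v/c = 0.891, so (v/c)² = 0.793881
1 - (v/c)² = 0.206119
γ = 1/√(0.206119) = 2.203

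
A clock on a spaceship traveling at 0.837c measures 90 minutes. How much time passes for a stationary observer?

Proper time Δt₀ = 90 minutes
γ = 1/√(1 - 0.837²) = 1.8275
Δt = γΔt₀ = 1.8275 × 90 = 164.5 minutes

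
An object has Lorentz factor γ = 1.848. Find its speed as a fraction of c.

From γ = 1/√(1 - v²/c²):
1/γ² = 1/1.848² = 0.29282
v²/c² = 1 - 0.29282 = 0.70718
v/c = √(0.70718) = 0.8409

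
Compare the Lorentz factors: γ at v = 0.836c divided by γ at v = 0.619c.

γ₁ = 1/√(1 - 0.836²) = 1.822
γ₂ = 1/√(1 - 0.619²) = 1.273
γ₁/γ₂ = 1.822/1.273 = 1.431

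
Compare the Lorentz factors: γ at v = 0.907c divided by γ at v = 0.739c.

γ₁ = 1/√(1 - 0.907²) = 2.375
γ₂ = 1/√(1 - 0.739²) = 1.484
γ₁/γ₂ = 2.375/1.484 = 1.600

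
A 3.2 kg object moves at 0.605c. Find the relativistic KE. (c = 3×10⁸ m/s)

γ = 1/√(1 - 0.605²) = 1.25593
γ - 1 = 0.25593
KE = (γ-1)mc² = 0.25593 × 3.2 × (3×10⁸)² = 7.371×10¹⁶ J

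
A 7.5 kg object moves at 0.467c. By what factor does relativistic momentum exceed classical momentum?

p_rel = γmv, p_class = mv
Ratio = γ = 1/√(1 - 0.467²) = 1.131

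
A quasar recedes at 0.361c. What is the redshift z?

β = 0.361
(1+β)/(1-β) = 1.361/0.639 = 2.1299
√(2.1299) = 1.4594
z = 1.4594 - 1 = 0.4594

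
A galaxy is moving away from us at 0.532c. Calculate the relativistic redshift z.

β = 0.532
(1+β)/(1-β) = 1.532/0.468 = 3.2735
√(3.2735) = 1.8093
z = 1.8093 - 1 = 0.8093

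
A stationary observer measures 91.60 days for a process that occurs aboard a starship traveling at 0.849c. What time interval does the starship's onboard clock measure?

Dilated time Δt = 91.60 days
γ = 1/√(1 - 0.849²) = 1.8925
Δt₀ = Δt/γ = 91.60/1.8925 = 48.40 days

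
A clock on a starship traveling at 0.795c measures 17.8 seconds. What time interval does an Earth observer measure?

Proper time Δt₀ = 17.8 seconds
γ = 1/√(1 - 0.795²) = 1.6485
Δt = γΔt₀ = 1.6485 × 17.8 = 29.34 seconds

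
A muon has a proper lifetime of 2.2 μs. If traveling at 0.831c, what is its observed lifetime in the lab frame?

Proper lifetime τ₀ = 2.2 μs
γ = 1/√(1 - 0.831²) = 1.7977
τ = γτ₀ = 1.7977 × 2.2 μs = 3.955 μs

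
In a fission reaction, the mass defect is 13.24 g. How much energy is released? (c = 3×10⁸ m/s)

Convert mass defect: Δm = 13.24 g = 0.01324 kg
E = Δm·c² = 0.01324 × (3×10⁸)²
= 0.01324 × 9×10¹⁶ = 1.192×10¹⁵ J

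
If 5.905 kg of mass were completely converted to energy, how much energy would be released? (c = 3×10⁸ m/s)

Using E = mc²:
c² = (3×10⁸)² = 9×10¹⁶ m²/s²
E = 5.905 × 9×10¹⁶ = 5.315×10¹⁷ J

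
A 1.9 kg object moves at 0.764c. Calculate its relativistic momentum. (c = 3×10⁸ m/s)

γ = 1/√(1 - 0.764²) = 1.54987
v = 0.764 × 3×10⁸ = 2.292×10⁸ m/s
p = γmv = 1.54987 × 1.9 × 2.292×10⁸ = 6.749×10⁸ kg·m/s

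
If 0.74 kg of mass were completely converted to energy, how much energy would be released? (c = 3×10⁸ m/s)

Using E = mc²:
c² = (3×10⁸)² = 9×10¹⁶ m²/s²
E = 0.74 × 9×10¹⁶ = 6.660×10¹⁶ J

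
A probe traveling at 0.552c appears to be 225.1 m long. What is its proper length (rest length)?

Contracted length L = 225.1 m
γ = 1/√(1 - 0.552²) = 1.1993
L₀ = γL = 1.1993 × 225.1 = 270.0 m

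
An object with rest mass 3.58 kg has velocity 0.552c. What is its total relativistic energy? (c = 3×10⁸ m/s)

γ = 1/√(1 - 0.552²) = 1.1993
mc² = 3.58 × (3×10⁸)² = 3.222×10¹⁷ J
E = γmc² = 1.1993 × 3.222×10¹⁷ = 3.864×10¹⁷ J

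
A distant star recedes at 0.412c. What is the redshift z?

β = 0.412
(1+β)/(1-β) = 1.412/0.588 = 2.4014
√(2.4014) = 1.5496
z = 1.5496 - 1 = 0.5496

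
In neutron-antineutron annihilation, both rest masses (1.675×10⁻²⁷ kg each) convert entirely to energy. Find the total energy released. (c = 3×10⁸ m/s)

Both particles have the same rest mass, so total mass = 2m
E = 2m·c² = 2 × 1.675×10⁻²⁷ × (3×10⁸)²
= 2 × 1.675×10⁻²⁷ × 9×10¹⁶
= 3.015×10⁻¹⁰ J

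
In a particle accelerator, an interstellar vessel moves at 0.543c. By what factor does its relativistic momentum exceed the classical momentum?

p_rel = γmv, p_class = mv
Ratio = γ = 1/√(1 - 0.543²)
= 1/√(0.705151) = 1.191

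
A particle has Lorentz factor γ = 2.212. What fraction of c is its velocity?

From γ = 1/√(1 - v²/c²):
1/γ² = 1/2.212² = 0.2044
v²/c² = 1 - 0.2044 = 0.7956
v/c = √(0.7956) = 0.8920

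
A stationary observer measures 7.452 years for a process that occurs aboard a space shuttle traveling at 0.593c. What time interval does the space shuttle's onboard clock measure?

Dilated time Δt = 7.452 years
γ = 1/√(1 - 0.593²) = 1.242
Δt₀ = Δt/γ = 7.452/1.242 = 6.000 years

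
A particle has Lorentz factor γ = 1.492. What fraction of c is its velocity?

From γ = 1/√(1 - v²/c²):
1/γ² = 1/1.492² = 0.44922
v²/c² = 1 - 0.44922 = 0.55078
v/c = √(0.55078) = 0.7421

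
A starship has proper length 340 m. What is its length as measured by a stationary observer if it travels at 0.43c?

Proper length L₀ = 340 m
γ = 1/√(1 - 0.43²) = 1.1076
L = L₀/γ = 340/1.1076 = 307.0 m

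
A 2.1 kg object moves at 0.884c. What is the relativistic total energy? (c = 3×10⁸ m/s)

γ = 1/√(1 - 0.884²) = 2.139
mc² = 2.1 × (3×10⁸)² = 1.890×10¹⁷ J
E = γmc² = 2.139 × 1.890×10¹⁷ = 4.043×10¹⁷ J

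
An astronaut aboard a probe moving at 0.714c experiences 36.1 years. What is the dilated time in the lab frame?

Proper time Δt₀ = 36.1 years
γ = 1/√(1 - 0.714²) = 1.4283
Δt = γΔt₀ = 1.4283 × 36.1 = 51.56 years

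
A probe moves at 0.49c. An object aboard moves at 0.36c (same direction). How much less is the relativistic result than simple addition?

Classical: u' + v = 0.36 + 0.49 = 0.85c
Relativistic: u = (0.36 + 0.49)/(1 + 0.1764) = 0.85/1.1764 = 0.7225c
Difference: 0.85 - 0.7225 = 0.1275c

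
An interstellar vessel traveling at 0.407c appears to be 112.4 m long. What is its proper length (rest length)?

Contracted length L = 112.4 m
γ = 1/√(1 - 0.407²) = 1.095
L₀ = γL = 1.095 × 112.4 = 123.1 m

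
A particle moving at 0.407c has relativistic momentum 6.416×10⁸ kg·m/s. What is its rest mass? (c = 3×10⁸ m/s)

γ = 1/√(1 - 0.407²) = 1.0948
v = 0.407 × 3×10⁸ = 1.221×10⁸ m/s
m = p/(γv) = 6.416×10⁸/(1.0948 × 1.221×10⁸) = 4.800 kg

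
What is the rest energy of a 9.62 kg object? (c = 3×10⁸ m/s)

c² = (3×10⁸)² = 9.000×10¹⁶ m²/s²
E₀ = mc² = 9.62 × 9.000×10¹⁶ = 8.658×10¹⁷ J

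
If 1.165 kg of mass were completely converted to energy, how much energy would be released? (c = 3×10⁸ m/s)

Using E = mc²:
c² = (3×10⁸)² = 9×10¹⁶ m²/s²
E = 1.165 × 9×10¹⁶ = 1.049×10¹⁷ J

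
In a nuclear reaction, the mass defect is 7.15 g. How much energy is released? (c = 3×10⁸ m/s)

Convert mass defect: Δm = 7.15 g = 0.00715 kg
E = Δm·c² = 0.00715 × (3×10⁸)²
= 0.00715 × 9×10¹⁶ = 6.435×10¹⁴ J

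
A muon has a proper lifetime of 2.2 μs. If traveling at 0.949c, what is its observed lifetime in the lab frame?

Proper lifetime τ₀ = 2.2 μs
γ = 1/√(1 - 0.949²) = 3.172
τ = γτ₀ = 3.172 × 2.2 μs = 6.978 μs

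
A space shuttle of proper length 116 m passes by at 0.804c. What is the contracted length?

Proper length L₀ = 116 m
γ = 1/√(1 - 0.804²) = 1.6817
L = L₀/γ = 116/1.6817 = 68.98 m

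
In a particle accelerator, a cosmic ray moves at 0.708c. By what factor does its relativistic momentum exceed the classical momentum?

p_rel = γmv, p_class = mv
Ratio = γ = 1/√(1 - 0.708²)
= 1/√(0.498736) = 1.416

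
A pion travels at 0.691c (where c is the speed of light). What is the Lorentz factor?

v/c = 0.691, so (v/c)² = 0.477481
1 - (v/c)² = 0.522519
γ = 1/√(0.522519) = 1.383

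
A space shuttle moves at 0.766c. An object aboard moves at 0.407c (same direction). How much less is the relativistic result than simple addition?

Classical: u' + v = 0.407 + 0.766 = 1.173c
Relativistic: u = (0.407 + 0.766)/(1 + 0.311762) = 1.173/1.311762 = 0.8942c
Difference: 1.173 - 0.8942 = 0.2788c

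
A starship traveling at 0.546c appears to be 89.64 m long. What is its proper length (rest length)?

Contracted length L = 89.64 m
γ = 1/√(1 - 0.546²) = 1.194
L₀ = γL = 1.194 × 89.64 = 107.0 m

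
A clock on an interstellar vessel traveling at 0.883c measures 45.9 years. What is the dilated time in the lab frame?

Proper time Δt₀ = 45.9 years
γ = 1/√(1 - 0.883²) = 2.1305
Δt = γΔt₀ = 2.1305 × 45.9 = 97.79 years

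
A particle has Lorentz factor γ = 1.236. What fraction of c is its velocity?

From γ = 1/√(1 - v²/c²):
1/γ² = 1/1.236² = 0.6546
v²/c² = 1 - 0.6546 = 0.3454
v/c = √(0.3454) = 0.5877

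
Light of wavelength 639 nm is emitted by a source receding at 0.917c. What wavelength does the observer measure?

β = 0.917
Wavelength Doppler factor = √(1.917/0.083) = √(23.10) = 4.806
λ_obs = 639 × 4.806 = 3071 nm (redshift)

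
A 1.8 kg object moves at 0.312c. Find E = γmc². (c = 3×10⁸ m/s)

γ = 1/√(1 - 0.312²) = 1.0525
mc² = 1.8 × (3×10⁸)² = 1.620×10¹⁷ J
E = γmc² = 1.0525 × 1.620×10¹⁷ = 1.705×10¹⁷ J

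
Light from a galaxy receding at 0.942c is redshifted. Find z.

β = 0.942
(1+β)/(1-β) = 1.942/0.058 = 33.48
√(33.48) = 5.786
z = 5.786 - 1 = 4.786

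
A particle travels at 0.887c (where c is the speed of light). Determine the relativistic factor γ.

v/c = 0.887, so (v/c)² = 0.786769
1 - (v/c)² = 0.213231
γ = 1/√(0.213231) = 2.166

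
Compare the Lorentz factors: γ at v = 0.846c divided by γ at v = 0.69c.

γ₁ = 1/√(1 - 0.846²) = 1.87553
γ₂ = 1/√(1 - 0.69²) = 1.38158
γ₁/γ₂ = 1.87553/1.38158 = 1.358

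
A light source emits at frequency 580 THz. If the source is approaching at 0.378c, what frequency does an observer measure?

β = v/c = 0.378
(1+β)/(1-β) = 1.378/0.622 = 2.2154
Doppler factor = √(2.2154) = 1.4884
f_obs = 580 × 1.4884 = 863.3 THz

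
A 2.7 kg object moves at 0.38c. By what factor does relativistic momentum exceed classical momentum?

p_rel = γmv, p_class = mv
Ratio = γ = 1/√(1 - 0.38²) = 1.081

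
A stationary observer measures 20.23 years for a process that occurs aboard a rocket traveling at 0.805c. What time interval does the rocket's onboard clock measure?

Dilated time Δt = 20.23 years
γ = 1/√(1 - 0.805²) = 1.686
Δt₀ = Δt/γ = 20.23/1.686 = 12.00 years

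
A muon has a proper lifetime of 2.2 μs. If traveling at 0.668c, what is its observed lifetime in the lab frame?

Proper lifetime τ₀ = 2.2 μs
γ = 1/√(1 - 0.668²) = 1.3438
τ = γτ₀ = 1.3438 × 2.2 μs = 2.956 μs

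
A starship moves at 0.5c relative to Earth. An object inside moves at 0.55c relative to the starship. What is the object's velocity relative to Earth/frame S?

u = (u' + v)/(1 + u'v/c²)
Numerator: 0.55 + 0.5 = 1.05
Denominator: 1 + 0.275 = 1.275
u = 1.05/1.275 = 0.8235c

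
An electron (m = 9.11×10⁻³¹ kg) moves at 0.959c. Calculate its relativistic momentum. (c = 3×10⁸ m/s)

γ = 1/√(1 - 0.959²) = 3.5285
v = 0.959 × 3×10⁸ = 2.877×10⁸ m/s
p = γmv = 3.5285 × 9.11×10⁻³¹ × 2.877×10⁸ = 9.248×10⁻²² kg·m/s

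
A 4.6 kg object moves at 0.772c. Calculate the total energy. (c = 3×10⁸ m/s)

γ = 1/√(1 - 0.772²) = 1.5733
mc² = 4.6 × (3×10⁸)² = 4.140×10¹⁷ J
E = γmc² = 1.5733 × 4.140×10¹⁷ = 6.513×10¹⁷ J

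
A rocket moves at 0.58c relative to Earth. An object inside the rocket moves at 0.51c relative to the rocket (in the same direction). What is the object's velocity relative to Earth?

u = (u' + v)/(1 + u'v/c²)
Numerator: 0.51 + 0.58 = 1.09
Denominator: 1 + 0.2958 = 1.2958
u = 1.09/1.2958 = 0.8412c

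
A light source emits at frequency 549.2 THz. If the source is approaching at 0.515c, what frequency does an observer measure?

β = v/c = 0.515
(1+β)/(1-β) = 1.515/0.485 = 3.1237
Doppler factor = √(3.1237) = 1.7674
f_obs = 549.2 × 1.7674 = 970.7 THz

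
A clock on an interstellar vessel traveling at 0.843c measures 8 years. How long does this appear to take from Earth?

Proper time Δt₀ = 8 years
γ = 1/√(1 - 0.843²) = 1.859
Δt = γΔt₀ = 1.859 × 8 = 14.87 years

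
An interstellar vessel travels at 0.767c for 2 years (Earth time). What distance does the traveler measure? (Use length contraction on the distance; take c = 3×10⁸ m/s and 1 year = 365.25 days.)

Earth distance: d = v × t = 0.767c × 2 yr = 1.4523×10¹⁶ m
γ = 1.5585
d' = d/γ = 1.4523×10¹⁶/1.5585 = 9.319×10¹⁵ m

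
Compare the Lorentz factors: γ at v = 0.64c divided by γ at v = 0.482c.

γ₁ = 1/√(1 - 0.64²) = 1.301
γ₂ = 1/√(1 - 0.482²) = 1.141
γ₁/γ₂ = 1.301/1.141 = 1.140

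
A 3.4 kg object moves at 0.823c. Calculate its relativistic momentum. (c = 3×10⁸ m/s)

γ = 1/√(1 - 0.823²) = 1.7604
v = 0.823 × 3×10⁸ = 2.469×10⁸ m/s
p = γmv = 1.7604 × 3.4 × 2.469×10⁸ = 1.478×10⁹ kg·m/s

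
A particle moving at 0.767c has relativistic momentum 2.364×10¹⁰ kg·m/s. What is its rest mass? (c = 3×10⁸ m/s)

γ = 1/√(1 - 0.767²) = 1.5585
v = 0.767 × 3×10⁸ = 2.301×10⁸ m/s
m = p/(γv) = 2.364×10¹⁰/(1.5585 × 2.301×10⁸) = 65.92 kg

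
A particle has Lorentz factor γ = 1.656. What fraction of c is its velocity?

From γ = 1/√(1 - v²/c²):
1/γ² = 1/1.656² = 0.3647
v²/c² = 1 - 0.3647 = 0.6353
v/c = √(0.6353) = 0.7971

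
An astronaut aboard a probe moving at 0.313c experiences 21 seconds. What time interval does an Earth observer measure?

Proper time Δt₀ = 21 seconds
γ = 1/√(1 - 0.313²) = 1.053
Δt = γΔt₀ = 1.053 × 21 = 22.11 seconds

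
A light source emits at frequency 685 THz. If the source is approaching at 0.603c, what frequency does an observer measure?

β = v/c = 0.603
(1+β)/(1-β) = 1.603/0.397 = 4.038
Doppler factor = √(4.038) = 2.009
f_obs = 685 × 2.009 = 1376 THz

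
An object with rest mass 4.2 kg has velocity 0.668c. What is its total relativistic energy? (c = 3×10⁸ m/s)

γ = 1/√(1 - 0.668²) = 1.344
mc² = 4.2 × (3×10⁸)² = 3.780×10¹⁷ J
E = γmc² = 1.344 × 3.780×10¹⁷ = 5.080×10¹⁷ J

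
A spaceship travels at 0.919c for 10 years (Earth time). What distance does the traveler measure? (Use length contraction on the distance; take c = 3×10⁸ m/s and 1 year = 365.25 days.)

Earth distance: d = v × t = 0.919c × 10 yr = 8.7004×10¹⁶ m
γ = 2.5364
d' = d/γ = 8.7004×10¹⁶/2.5364 = 3.430×10¹⁶ m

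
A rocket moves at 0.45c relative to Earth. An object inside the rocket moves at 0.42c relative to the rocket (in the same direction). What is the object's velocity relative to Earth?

u = (u' + v)/(1 + u'v/c²)
Numerator: 0.42 + 0.45 = 0.87
Denominator: 1 + 0.189 = 1.189
u = 0.87/1.189 = 0.7317c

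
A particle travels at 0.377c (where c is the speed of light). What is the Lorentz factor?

v/c = 0.377, so (v/c)² = 0.142129
1 - (v/c)² = 0.857871
γ = 1/√(0.857871) = 1.080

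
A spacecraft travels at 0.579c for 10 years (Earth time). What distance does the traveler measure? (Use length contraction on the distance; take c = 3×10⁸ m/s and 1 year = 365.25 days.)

Earth distance: d = v × t = 0.579c × 10 yr = 5.4816×10¹⁶ m
γ = 1.2265
d' = d/γ = 5.4816×10¹⁶/1.2265 = 4.469×10¹⁶ m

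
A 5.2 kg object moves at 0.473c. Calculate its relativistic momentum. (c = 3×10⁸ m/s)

γ = 1/√(1 - 0.473²) = 1.135
v = 0.473 × 3×10⁸ = 1.419×10⁸ m/s
p = γmv = 1.135 × 5.2 × 1.419×10⁸ = 8.375×10⁸ kg·m/s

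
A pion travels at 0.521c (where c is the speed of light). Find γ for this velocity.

v/c = 0.521, so (v/c)² = 0.271441
1 - (v/c)² = 0.728559
γ = 1/√(0.728559) = 1.172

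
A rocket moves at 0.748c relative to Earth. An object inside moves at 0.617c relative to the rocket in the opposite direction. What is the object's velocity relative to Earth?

Object's velocity in rocket frame is u' = -0.617c
u = (u' + v)/(1 + u'v/c²) = (v - 0.617)/(1 - 0.617·v/c²)
Numerator: 0.748 - 0.617 = 0.131
Denominator: 1 - 0.461516 = 0.538484
u = 0.131/0.538484 = 0.2433c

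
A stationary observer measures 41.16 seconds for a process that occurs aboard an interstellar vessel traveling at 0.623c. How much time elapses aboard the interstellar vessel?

Dilated time Δt = 41.16 seconds
γ = 1/√(1 - 0.623²) = 1.2784
Δt₀ = Δt/γ = 41.16/1.2784 = 32.20 seconds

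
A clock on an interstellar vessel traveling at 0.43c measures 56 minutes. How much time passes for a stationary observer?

Proper time Δt₀ = 56 minutes
γ = 1/√(1 - 0.43²) = 1.1076
Δt = γΔt₀ = 1.1076 × 56 = 62.03 minutes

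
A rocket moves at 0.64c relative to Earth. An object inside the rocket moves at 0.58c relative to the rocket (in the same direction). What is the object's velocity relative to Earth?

u = (u' + v)/(1 + u'v/c²)
Numerator: 0.58 + 0.64 = 1.22
Denominator: 1 + 0.3712 = 1.3712
u = 1.22/1.3712 = 0.8897c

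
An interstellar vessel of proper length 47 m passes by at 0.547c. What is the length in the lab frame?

Proper length L₀ = 47 m
γ = 1/√(1 - 0.547²) = 1.19455
L = L₀/γ = 47/1.19455 = 39.35 m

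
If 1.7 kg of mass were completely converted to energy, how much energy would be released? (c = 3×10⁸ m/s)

Using E = mc²:
c² = (3×10⁸)² = 9×10¹⁶ m²/s²
E = 1.7 × 9×10¹⁶ = 1.530×10¹⁷ J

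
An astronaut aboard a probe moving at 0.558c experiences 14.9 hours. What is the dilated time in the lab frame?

Proper time Δt₀ = 14.9 hours
γ = 1/√(1 - 0.558²) = 1.2051
Δt = γΔt₀ = 1.2051 × 14.9 = 17.96 hours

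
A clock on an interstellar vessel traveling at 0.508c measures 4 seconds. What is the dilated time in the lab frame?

Proper time Δt₀ = 4 seconds
γ = 1/√(1 - 0.508²) = 1.161
Δt = γΔt₀ = 1.161 × 4 = 4.644 seconds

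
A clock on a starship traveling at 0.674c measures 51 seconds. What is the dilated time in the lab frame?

Proper time Δt₀ = 51 seconds
γ = 1/√(1 - 0.674²) = 1.3537
Δt = γΔt₀ = 1.3537 × 51 = 69.04 seconds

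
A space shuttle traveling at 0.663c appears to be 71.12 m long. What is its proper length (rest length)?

Contracted length L = 71.12 m
γ = 1/√(1 - 0.663²) = 1.3358
L₀ = γL = 1.3358 × 71.12 = 95.00 m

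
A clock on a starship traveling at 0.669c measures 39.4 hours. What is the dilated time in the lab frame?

Proper time Δt₀ = 39.4 hours
γ = 1/√(1 - 0.669²) = 1.3454
Δt = γΔt₀ = 1.3454 × 39.4 = 53.01 hours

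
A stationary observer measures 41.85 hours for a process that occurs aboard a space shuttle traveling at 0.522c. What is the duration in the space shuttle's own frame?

Dilated time Δt = 41.85 hours
γ = 1/√(1 - 0.522²) = 1.1724
Δt₀ = Δt/γ = 41.85/1.1724 = 35.70 hours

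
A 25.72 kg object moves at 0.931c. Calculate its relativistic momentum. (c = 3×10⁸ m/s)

γ = 1/√(1 - 0.931²) = 2.740
v = 0.931 × 3×10⁸ = 2.793×10⁸ m/s
p = γmv = 2.740 × 25.72 × 2.793×10⁸ = 1.968×10¹⁰ kg·m/s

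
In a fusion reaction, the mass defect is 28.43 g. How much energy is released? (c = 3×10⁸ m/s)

Convert mass defect: Δm = 28.43 g = 0.02843 kg
E = Δm·c² = 0.02843 × (3×10⁸)²
= 0.02843 × 9×10¹⁶ = 2.559×10¹⁵ J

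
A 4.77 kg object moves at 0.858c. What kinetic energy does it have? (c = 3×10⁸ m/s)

γ = 1/√(1 - 0.858²) = 1.9469
γ - 1 = 0.9469
KE = (γ-1)mc² = 0.9469 × 4.77 × (3×10⁸)² = 4.065×10¹⁷ J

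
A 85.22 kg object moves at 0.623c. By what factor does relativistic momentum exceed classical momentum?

p_rel = γmv, p_class = mv
Ratio = γ = 1/√(1 - 0.623²) = 1.278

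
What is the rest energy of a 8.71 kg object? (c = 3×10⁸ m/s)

c² = (3×10⁸)² = 9.000×10¹⁶ m²/s²
E₀ = mc² = 8.71 × 9.000×10¹⁶ = 7.839×10¹⁷ J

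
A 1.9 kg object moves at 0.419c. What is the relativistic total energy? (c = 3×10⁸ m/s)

γ = 1/√(1 - 0.419²) = 1.101
mc² = 1.9 × (3×10⁸)² = 1.710×10¹⁷ J
E = γmc² = 1.101 × 1.710×10¹⁷ = 1.883×10¹⁷ J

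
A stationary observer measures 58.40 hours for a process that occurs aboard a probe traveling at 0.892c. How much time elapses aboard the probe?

Dilated time Δt = 58.40 hours
γ = 1/√(1 - 0.892²) = 2.212
Δt₀ = Δt/γ = 58.40/2.212 = 26.40 hours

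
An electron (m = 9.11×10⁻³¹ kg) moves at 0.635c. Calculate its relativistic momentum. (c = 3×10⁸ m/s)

γ = 1/√(1 - 0.635²) = 1.2945
v = 0.635 × 3×10⁸ = 1.905×10⁸ m/s
p = γmv = 1.2945 × 9.11×10⁻³¹ × 1.905×10⁸ = 2.247×10⁻²² kg·m/s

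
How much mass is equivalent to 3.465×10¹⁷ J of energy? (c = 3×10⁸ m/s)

From E = mc², we get m = E/c²
c² = (3×10⁸)² = 9×10¹⁶ m²/s²
m = 3.465×10¹⁷ / 9×10¹⁶ = 3.850 kg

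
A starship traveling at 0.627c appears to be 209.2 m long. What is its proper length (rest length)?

Contracted length L = 209.2 m
γ = 1/√(1 - 0.627²) = 1.28367
L₀ = γL = 1.28367 × 209.2 = 268.5 m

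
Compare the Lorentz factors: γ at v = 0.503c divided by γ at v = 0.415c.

γ₁ = 1/√(1 - 0.503²) = 1.157
γ₂ = 1/√(1 - 0.415²) = 1.099
γ₁/γ₂ = 1.157/1.099 = 1.053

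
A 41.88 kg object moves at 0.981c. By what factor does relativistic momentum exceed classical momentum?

p_rel = γmv, p_class = mv
Ratio = γ = 1/√(1 - 0.981²) = 5.154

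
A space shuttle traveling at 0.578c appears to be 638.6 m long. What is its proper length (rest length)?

Contracted length L = 638.6 m
γ = 1/√(1 - 0.578²) = 1.22543
L₀ = γL = 1.22543 × 638.6 = 782.6 m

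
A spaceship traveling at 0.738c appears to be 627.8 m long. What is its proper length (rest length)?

Contracted length L = 627.8 m
γ = 1/√(1 - 0.738²) = 1.4819
L₀ = γL = 1.4819 × 627.8 = 930.3 m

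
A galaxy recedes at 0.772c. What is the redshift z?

β = 0.772
(1+β)/(1-β) = 1.772/0.228 = 7.772
√(7.772) = 2.788
z = 2.788 - 1 = 1.788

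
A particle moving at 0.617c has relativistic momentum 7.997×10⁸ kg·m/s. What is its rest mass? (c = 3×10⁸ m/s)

γ = 1/√(1 - 0.617²) = 1.2707
v = 0.617 × 3×10⁸ = 1.851×10⁸ m/s
m = p/(γv) = 7.997×10⁸/(1.2707 × 1.851×10⁸) = 3.400 kg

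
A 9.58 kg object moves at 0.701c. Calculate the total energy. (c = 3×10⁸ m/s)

γ = 1/√(1 - 0.701²) = 1.402
mc² = 9.58 × (3×10⁸)² = 8.622×10¹⁷ J
E = γmc² = 1.402 × 8.622×10¹⁷ = 1.209×10¹⁸ J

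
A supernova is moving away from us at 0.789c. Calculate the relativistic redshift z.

β = 0.789
(1+β)/(1-β) = 1.789/0.211 = 8.479
√(8.479) = 2.912
z = 2.912 - 1 = 1.912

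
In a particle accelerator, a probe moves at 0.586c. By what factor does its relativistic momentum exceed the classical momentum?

p_rel = γmv, p_class = mv
Ratio = γ = 1/√(1 - 0.586²)
= 1/√(0.656604) = 1.234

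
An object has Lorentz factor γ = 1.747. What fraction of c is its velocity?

From γ = 1/√(1 - v²/c²):
1/γ² = 1/1.747² = 0.32765
v²/c² = 1 - 0.32765 = 0.67235
v/c = √(0.67235) = 0.8200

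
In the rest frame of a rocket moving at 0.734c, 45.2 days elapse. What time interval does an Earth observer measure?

Proper time Δt₀ = 45.2 days
γ = 1/√(1 - 0.734²) = 1.4724
Δt = γΔt₀ = 1.4724 × 45.2 = 66.55 days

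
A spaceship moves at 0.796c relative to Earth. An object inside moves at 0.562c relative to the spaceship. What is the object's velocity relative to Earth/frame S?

u = (u' + v)/(1 + u'v/c²)
Numerator: 0.562 + 0.796 = 1.358
Denominator: 1 + 0.447352 = 1.447352
u = 1.358/1.447352 = 0.9383c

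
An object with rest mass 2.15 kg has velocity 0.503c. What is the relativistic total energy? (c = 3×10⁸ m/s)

γ = 1/√(1 - 0.503²) = 1.157
mc² = 2.15 × (3×10⁸)² = 1.935×10¹⁷ J
E = γmc² = 1.157 × 1.935×10¹⁷ = 2.239×10¹⁷ J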